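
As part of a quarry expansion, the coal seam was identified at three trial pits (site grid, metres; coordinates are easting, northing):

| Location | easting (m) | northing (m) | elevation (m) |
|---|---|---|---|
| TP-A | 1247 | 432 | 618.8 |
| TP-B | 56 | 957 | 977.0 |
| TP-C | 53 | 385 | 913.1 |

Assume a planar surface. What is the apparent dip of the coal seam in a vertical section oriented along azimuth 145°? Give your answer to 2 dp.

13.31°

Two edge vectors: TP-A→TP-B = (-1191, 525, 358.2), TP-A→TP-C = (-1194, -47, 294.3).
Normal n = (TP-A→TP-B) × (TP-A→TP-C) = (171342.9, -77179.5, 682827).
So ∂z/∂easting = −n_x/n_z = −0.25093 and ∂z/∂northing = −n_y/n_z = 0.11303.
Unit vector along 145° is (sin 145°, cos 145°) = (0.5736, -0.8192).
Slope in that direction = a·(0.5736) + b·(-0.8192) = −0.23652.
Apparent dip = arctan|0.23652| = 13.31° (true dip is 15.4°, so apparent ≤ true as expected).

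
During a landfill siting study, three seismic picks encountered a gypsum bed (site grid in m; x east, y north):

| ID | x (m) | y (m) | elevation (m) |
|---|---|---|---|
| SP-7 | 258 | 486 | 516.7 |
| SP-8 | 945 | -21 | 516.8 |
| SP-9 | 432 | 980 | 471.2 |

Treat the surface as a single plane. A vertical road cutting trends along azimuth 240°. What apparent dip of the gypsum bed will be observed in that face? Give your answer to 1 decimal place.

4.8°

Let the plane be z = a·x + b·y + c.
SP-8−SP-7: 687a − 507b = 0.1;  SP-9−SP-7: 174a + 494b = −45.5.
Solving gives a = −0.05383, b = −0.07314.
Unit vector along 240° is (sin 240°, cos 240°) = (-0.8660, -0.5000).
Slope in that direction = a·(-0.8660) + b·(-0.5000) = 0.08319.
Apparent dip = arctan|0.08319| = 4.8° (true dip is 5.2°, so apparent ≤ true as expected).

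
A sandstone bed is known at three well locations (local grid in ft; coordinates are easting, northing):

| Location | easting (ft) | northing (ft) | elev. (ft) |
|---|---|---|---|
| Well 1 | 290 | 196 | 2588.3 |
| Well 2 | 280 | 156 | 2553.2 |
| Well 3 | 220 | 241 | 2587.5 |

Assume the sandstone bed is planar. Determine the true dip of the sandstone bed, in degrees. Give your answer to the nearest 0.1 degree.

42.1°

Two edge vectors: Well 1→Well 2 = (-10, -40, -35.1), Well 1→Well 3 = (-70, 45, -0.8).
Normal n = (Well 1→Well 2) × (Well 1→Well 3) = (1611.5, 2449, -3250).
So ∂z/∂easting = −n_x/n_z = 0.49585 and ∂z/∂northing = −n_y/n_z = 0.75354.
Gradient magnitude |∇z| = √(a² + b²) = √(0.24586 + 0.56782) = 0.90204.
True dip = arctan(0.90204) = 42.1°, dipping toward SSW (azimuth ≈ 213°).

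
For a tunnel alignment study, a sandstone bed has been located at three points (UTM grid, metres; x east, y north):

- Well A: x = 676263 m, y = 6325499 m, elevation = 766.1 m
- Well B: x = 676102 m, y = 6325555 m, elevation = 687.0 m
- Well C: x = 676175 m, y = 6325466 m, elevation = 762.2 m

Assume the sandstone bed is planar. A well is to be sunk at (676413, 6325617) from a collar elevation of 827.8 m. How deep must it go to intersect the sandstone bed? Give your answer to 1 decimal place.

Let the plane be z = a·x + b·y + c.
Well B−Well A: −161a + 56b = −79.1;  Well C−Well A: −88a − 33b = −3.9.
Solving gives a = 0.276213260, b = −0.618386876.
Then c = 766.1 − a·676263 − b·6325499 = 3725578.86.
At (676413, 6325617): z_contact = 186834.24 − 3911678.54 + 3725578.86 = 734.56 m.
Depth below ground = 827.8 − 734.56 = 93.2 m.

93.2 m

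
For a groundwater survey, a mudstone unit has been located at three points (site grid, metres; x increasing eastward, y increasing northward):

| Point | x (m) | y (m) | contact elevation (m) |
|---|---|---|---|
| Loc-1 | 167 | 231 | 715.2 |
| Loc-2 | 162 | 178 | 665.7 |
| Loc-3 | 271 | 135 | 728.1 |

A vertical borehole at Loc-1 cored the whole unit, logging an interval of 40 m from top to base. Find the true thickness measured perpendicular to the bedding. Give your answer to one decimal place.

25.1 m

Let the plane be z = a·x + b·y + c.
Loc-2−Loc-1: −5a − 53b = −49.5;  Loc-3−Loc-1: 104a − 96b = 12.9.
Solving gives a = 0.90716, b = 0.84838.
|∇z| = √(a²+b²) = 1.24205, so dip δ = arctan(1.24205) = 51.16°.
True thickness = vertical thickness × cos δ = 40 × cos 51.16° = 25.1 m.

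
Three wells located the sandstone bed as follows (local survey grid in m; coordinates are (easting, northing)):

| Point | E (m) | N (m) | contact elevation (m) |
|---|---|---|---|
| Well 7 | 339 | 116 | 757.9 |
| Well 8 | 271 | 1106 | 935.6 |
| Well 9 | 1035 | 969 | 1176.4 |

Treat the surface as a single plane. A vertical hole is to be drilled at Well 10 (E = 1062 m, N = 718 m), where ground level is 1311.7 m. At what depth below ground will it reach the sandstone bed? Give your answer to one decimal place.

Let the plane be z = a·E + b·N + c.
Well 8−Well 7: −68a + 990b = 177.7;  Well 9−Well 7: 696a + 853b = 418.5.
Solving gives a = 0.351702, b = 0.203652.
Then c = 757.9 − a·339 − b·116 = 615.05.
At (1062, 718): z_contact = 373.51 + 146.22 + 615.05 = 1134.78 m.
Depth below ground = 1311.7 − 1134.78 = 176.9 m.

176.9 m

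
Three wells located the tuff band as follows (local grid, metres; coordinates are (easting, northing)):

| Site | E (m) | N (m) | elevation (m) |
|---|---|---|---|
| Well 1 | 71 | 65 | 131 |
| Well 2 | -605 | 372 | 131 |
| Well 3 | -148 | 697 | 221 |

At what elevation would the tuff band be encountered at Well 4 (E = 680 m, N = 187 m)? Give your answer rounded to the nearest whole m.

198 m

Two edge vectors: Well 1→Well 2 = (-676, 307, 0), Well 1→Well 3 = (-219, 632, 90).
Normal n = (Well 1→Well 2) × (Well 1→Well 3) = (27630, 60840, -359999).
So ∂z/∂E = −n_x/n_z = 0.07675 and ∂z/∂N = −n_y/n_z = 0.16900.
Intercept c from Well 1: 131 − 5.45 − 10.99 = 114.57.
At (680, 187): z = 52.2 + 31.6 + 114.57 = 198.4 m.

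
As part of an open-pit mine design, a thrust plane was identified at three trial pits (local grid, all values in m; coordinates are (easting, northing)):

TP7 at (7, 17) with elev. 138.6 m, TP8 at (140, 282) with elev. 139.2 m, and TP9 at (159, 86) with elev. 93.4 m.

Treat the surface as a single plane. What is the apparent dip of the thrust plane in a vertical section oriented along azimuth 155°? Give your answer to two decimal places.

18.84°

Two edge vectors: TP7→TP8 = (133, 265, 0.6), TP7→TP9 = (152, 69, -45.2).
Normal n = (TP7→TP8) × (TP7→TP9) = (-12019.4, 6102.8, -31103).
So ∂z/∂E = −n_x/n_z = −0.38644 and ∂z/∂N = −n_y/n_z = 0.19621.
Unit vector along 155° is (sin 155°, cos 155°) = (0.4226, -0.9063).
Slope in that direction = a·(0.4226) + b·(-0.9063) = −0.34115.
Apparent dip = arctan|0.34115| = 18.84° (true dip is 23.4°, so apparent ≤ true as expected).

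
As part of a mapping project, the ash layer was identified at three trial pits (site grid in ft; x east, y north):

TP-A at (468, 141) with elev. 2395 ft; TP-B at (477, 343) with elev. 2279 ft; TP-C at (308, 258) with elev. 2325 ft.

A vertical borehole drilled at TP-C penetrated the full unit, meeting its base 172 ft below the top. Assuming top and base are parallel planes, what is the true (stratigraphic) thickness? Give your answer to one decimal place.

149.1 ft

Let the plane be z = a·x + b·y + c.
TP-B−TP-A: 9a + 202b = −116;  TP-C−TP-A: −160a + 117b = −70.
Solving gives a = 0.01702, b = −0.57502.
|∇z| = √(a²+b²) = 0.57527, so dip δ = arctan(0.57527) = 29.91°.
True thickness = vertical thickness × cos δ = 172 × cos 29.91° = 149.1 ft.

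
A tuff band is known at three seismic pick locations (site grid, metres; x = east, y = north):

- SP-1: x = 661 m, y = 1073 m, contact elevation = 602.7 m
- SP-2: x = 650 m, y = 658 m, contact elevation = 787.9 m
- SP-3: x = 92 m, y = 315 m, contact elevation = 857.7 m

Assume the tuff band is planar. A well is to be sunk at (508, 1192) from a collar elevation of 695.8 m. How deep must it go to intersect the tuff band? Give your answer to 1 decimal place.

Let the plane be z = a·x + b·y + c.
SP-2−SP-1: −11a − 415b = 185.2;  SP-3−SP-1: −569a − 758b = 255.
Solving gives a = 0.151699, b = −0.450286.
Then c = 602.7 − a·661 − b·1073 = 985.58.
At (508, 1192): z_contact = 77.06 − 536.74 + 985.58 = 525.91 m.
Depth below ground = 695.8 − 525.91 = 169.9 m.

169.9 m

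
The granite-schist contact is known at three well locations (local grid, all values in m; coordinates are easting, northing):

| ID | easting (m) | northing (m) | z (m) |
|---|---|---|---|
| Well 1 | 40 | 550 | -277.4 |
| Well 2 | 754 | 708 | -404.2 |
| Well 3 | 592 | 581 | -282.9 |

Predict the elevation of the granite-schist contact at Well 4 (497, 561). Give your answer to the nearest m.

-267 m

Let the plane be z = a·easting + b·northing + c.
Well 2−Well 1: 714a + 158b = −126.8;  Well 3−Well 1: 552a + 31b = −5.5.
Solving gives a = 0.04705, b = −1.01513.
Then c = -277.4 − a·40 − b·550 = 279.04.
At (497, 561): z = 23.4 − 569.5 + 279.04 = -267.1 m.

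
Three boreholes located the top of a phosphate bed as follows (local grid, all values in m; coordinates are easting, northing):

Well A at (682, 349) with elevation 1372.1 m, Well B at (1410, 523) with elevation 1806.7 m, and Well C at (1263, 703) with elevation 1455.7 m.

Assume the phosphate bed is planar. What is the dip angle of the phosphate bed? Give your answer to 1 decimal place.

56.5°

Two edge vectors: Well A→Well B = (728, 174, 434.6), Well A→Well C = (581, 354, 83.6).
Normal n = (Well A→Well B) × (Well A→Well C) = (-139302, 191641.8, 156618).
So ∂z/∂easting = −n_x/n_z = 0.88944 and ∂z/∂northing = −n_y/n_z = −1.22363.
Gradient magnitude |∇z| = √(a² + b²) = √(0.79110 + 1.49726) = 1.51273.
True dip = arctan(1.51273) = 56.5°, dipping toward NW (azimuth ≈ 324°).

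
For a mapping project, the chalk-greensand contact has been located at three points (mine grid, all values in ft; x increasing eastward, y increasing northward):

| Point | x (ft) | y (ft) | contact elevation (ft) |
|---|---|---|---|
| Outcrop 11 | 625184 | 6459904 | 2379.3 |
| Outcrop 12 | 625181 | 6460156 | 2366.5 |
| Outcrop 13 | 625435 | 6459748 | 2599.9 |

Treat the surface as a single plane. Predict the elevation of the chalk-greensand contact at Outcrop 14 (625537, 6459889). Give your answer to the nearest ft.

2681 ft

Two edge vectors: Outcrop 11→Outcrop 12 = (-3, 252, -12.8), Outcrop 11→Outcrop 13 = (251, -156, 220.6).
Normal n = (Outcrop 11→Outcrop 12) × (Outcrop 11→Outcrop 13) = (53594.4, -2551, -62784).
So ∂z/∂x = −n_x/n_z = 0.85363150 and ∂z/∂y = −n_y/n_z = −0.04063137.
Intercept c from Outcrop 11: 2379.3 − 533676.75 + 262474.76 = −268822.70.
At (625537, 6459889): z = 533978.1 − 262474.1 − 268822.70 = 2681.2 ft.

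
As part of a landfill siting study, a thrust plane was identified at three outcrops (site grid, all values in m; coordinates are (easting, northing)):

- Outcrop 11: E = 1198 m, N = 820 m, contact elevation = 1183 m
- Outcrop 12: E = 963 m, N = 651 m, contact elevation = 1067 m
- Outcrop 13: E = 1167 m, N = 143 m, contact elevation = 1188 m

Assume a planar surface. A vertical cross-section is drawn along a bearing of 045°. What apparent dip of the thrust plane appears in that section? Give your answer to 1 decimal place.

18.9°

Two edge vectors: Outcrop 11→Outcrop 12 = (-235, -169, -116), Outcrop 11→Outcrop 13 = (-31, -677, 5).
Normal n = (Outcrop 11→Outcrop 12) × (Outcrop 11→Outcrop 13) = (-79377, 4771, 153856).
So ∂z/∂E = −n_x/n_z = 0.51592 and ∂z/∂N = −n_y/n_z = −0.03101.
Unit vector along 045° is (sin 45°, cos 45°) = (0.7071, 0.7071).
Slope in that direction = a·(0.7071) + b·(0.7071) = 0.34288.
Apparent dip = arctan|0.34288| = 18.9° (true dip is 27.3°, so apparent ≤ true as expected).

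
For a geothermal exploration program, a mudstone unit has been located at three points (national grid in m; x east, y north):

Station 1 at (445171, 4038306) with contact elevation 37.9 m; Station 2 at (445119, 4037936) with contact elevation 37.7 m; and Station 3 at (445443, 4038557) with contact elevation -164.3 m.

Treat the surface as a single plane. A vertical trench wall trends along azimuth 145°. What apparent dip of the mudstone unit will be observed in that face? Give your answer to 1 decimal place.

30.5°

Two edge vectors: Station 1→Station 2 = (-52, -370, -0.2), Station 1→Station 3 = (272, 251, -202.2).
Normal n = (Station 1→Station 2) × (Station 1→Station 3) = (74864.2, -10568.8, 87588).
So ∂z/∂x = −n_x/n_z = −0.85473 and ∂z/∂y = −n_y/n_z = 0.12066.
Unit vector along 145° is (sin 145°, cos 145°) = (0.5736, -0.8192).
Slope in that direction = a·(0.5736) + b·(-0.8192) = −0.58910.
Apparent dip = arctan|0.58910| = 30.5° (true dip is 40.8°, so apparent ≤ true as expected).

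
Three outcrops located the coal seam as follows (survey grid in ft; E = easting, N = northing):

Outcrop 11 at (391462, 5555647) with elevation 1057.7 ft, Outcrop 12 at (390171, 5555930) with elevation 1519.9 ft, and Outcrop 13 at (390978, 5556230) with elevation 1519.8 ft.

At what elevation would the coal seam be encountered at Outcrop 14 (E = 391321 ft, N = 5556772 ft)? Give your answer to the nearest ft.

1771 ft

Two edge vectors: Outcrop 11→Outcrop 12 = (-1291, 283, 462.2), Outcrop 11→Outcrop 13 = (-484, 583, 462.1).
Normal n = (Outcrop 11→Outcrop 12) × (Outcrop 11→Outcrop 13) = (-138688.3, 372866.3, -615681).
So ∂z/∂E = −n_x/n_z = −0.22526000 and ∂z/∂N = −n_y/n_z = 0.60561606.
Intercept c from Outcrop 11: 1057.7 + 88180.73 − 3364589.03 = −3275350.61.
At (391321, 5556772): z = −88149.0 + 3365270.4 − 3275350.61 = 1770.8 ft.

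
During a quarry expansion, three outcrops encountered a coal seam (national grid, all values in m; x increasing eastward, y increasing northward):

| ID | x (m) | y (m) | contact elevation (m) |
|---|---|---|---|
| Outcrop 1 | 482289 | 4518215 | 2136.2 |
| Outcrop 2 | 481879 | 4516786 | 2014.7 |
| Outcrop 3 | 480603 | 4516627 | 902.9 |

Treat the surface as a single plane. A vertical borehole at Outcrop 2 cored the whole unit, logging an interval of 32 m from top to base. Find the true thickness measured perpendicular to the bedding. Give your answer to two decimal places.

Two edge vectors: Outcrop 1→Outcrop 2 = (-410, -1429, -121.5), Outcrop 1→Outcrop 3 = (-1686, -1588, -1233.3).
Normal n = (Outcrop 1→Outcrop 2) × (Outcrop 1→Outcrop 3) = (1569443.7, -300804, -1758214).
So ∂z/∂x = −n_x/n_z = 0.89264 and ∂z/∂y = −n_y/n_z = −0.17108.
|∇z| = √(a²+b²) = 0.90888, so dip δ = arctan(0.90888) = 42.27°.
True thickness = vertical thickness × cos δ = 32 × cos 42.27° = 23.68 m.

23.68 m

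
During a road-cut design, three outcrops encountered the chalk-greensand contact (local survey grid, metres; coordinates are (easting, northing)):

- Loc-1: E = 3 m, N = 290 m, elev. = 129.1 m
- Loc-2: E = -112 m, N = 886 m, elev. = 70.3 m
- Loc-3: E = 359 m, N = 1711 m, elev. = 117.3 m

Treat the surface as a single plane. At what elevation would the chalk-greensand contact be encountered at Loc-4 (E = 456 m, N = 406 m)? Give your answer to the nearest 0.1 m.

214.5 m

Let the plane be z = a·E + b·N + c.
Loc-2−Loc-1: −115a + 596b = −58.8;  Loc-3−Loc-1: 356a + 1421b = −11.8.
Solving gives a = 0.203738, b = −0.059346.
Then c = 129.1 − a·3 − b·290 = 145.70.
At (456, 406): z = 92.9 − 24.1 + 145.70 = 214.5 m.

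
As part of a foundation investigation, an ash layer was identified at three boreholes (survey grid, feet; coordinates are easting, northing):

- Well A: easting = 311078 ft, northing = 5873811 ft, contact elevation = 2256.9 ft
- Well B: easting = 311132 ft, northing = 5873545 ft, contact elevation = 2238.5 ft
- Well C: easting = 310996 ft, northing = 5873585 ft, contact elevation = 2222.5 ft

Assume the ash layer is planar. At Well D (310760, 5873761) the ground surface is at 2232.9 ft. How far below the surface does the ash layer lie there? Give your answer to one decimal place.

Two edge vectors: Well A→Well B = (54, -266, -18.4), Well A→Well C = (-82, -226, -34.4).
Normal n = (Well A→Well B) × (Well A→Well C) = (4992, 3366.4, -34016).
So ∂z/∂easting = −n_x/n_z = 0.146754468 and ∂z/∂northing = −n_y/n_z = 0.098965193.
Intercept c from Well A: 2256.9 − 45652.09 − 581302.84 = −624698.02.
At (310760, 5873761): z_contact = 45605.42 + 581297.89 − 624698.02 = 2205.28 ft.
Depth below ground = 2232.9 − 2205.28 = 27.6 ft.

27.6 ft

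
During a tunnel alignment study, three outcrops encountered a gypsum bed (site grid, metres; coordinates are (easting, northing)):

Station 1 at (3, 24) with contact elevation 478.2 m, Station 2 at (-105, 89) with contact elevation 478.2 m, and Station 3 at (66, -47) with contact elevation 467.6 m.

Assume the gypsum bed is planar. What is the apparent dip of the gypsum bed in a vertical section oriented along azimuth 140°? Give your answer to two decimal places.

Two edge vectors: Station 1→Station 2 = (-108, 65, 0), Station 1→Station 3 = (63, -71, -10.6).
Normal n = (Station 1→Station 2) × (Station 1→Station 3) = (-689, -1144.8, 3573).
So ∂z/∂E = −n_x/n_z = 0.19284 and ∂z/∂N = −n_y/n_z = 0.32040.
Unit vector along 140° is (sin 140°, cos 140°) = (0.6428, -0.7660).
Slope in that direction = a·(0.6428) + b·(-0.7660) = −0.12149.
Apparent dip = arctan|0.12149| = 6.93° (true dip is 20.5°, so apparent ≤ true as expected).

6.93°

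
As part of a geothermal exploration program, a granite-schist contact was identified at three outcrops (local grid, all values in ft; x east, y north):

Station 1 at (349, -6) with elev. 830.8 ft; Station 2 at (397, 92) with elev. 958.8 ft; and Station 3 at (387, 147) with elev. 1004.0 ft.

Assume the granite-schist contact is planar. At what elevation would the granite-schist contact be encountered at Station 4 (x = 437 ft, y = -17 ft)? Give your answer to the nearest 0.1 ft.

Let the plane be z = a·x + b·y + c.
Station 2−Station 1: 48a + 98b = 128;  Station 3−Station 1: 38a + 153b = 173.2.
Solving gives a = 0.72110, b = 0.95293.
Then c = 830.8 − a·349 − b·-6 = 584.85.
At (437, -17): z = 315.1 − 16.2 + 584.85 = 883.8 ft.

883.8 ft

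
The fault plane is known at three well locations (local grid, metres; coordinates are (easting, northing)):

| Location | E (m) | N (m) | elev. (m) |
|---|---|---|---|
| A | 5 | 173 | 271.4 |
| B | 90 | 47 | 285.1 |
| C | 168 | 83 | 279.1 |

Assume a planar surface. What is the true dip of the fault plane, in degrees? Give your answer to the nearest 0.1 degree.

7.1°

Two edge vectors: A→B = (85, -126, 13.7), A→C = (163, -90, 7.7).
Normal n = (A→B) × (A→C) = (262.8, 1578.6, 12888).
So ∂z/∂E = −n_x/n_z = −0.02039 and ∂z/∂N = −n_y/n_z = −0.12249.
Gradient magnitude |∇z| = √(a² + b²) = √(0.00042 + 0.01500) = 0.12417.
True dip = arctan(0.12417) = 7.1°, dipping toward N (azimuth ≈ 009°).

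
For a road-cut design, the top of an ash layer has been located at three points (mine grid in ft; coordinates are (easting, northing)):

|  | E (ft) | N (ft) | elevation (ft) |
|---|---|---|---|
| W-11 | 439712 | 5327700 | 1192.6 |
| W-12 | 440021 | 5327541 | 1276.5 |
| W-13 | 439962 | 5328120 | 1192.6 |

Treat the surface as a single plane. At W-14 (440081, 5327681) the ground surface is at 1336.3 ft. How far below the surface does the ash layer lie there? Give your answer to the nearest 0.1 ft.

Let the plane be z = a·E + b·N + c.
W-12−W-11: 309a − 159b = 83.9;  W-13−W-11: 250a + 420b = 0.
Solving gives a = 0.207857016, b = −0.123724415.
Then c = 1192.6 − a·439712 − b·5327700 = 568961.94.
At (440081, 5327681): z_contact = 91473.92 − 659164.21 + 568961.94 = 1271.65 ft.
Depth below ground = 1336.3 − 1271.65 = 64.6 ft.

64.6 ft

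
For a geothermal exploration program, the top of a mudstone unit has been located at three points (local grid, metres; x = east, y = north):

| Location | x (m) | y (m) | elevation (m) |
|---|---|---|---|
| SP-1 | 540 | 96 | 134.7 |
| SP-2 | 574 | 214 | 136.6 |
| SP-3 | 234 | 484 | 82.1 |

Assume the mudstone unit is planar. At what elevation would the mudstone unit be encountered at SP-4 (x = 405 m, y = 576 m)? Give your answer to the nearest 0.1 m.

Let the plane be z = a·x + b·y + c.
SP-2−SP-1: 34a + 118b = 1.9;  SP-3−SP-1: −306a + 388b = −52.6.
Solving gives a = 0.14085, b = −0.02448.
Then c = 134.7 − a·540 − b·96 = 60.99.
At (405, 576): z = 57.0 − 14.1 + 60.99 = 103.9 m.

103.9 m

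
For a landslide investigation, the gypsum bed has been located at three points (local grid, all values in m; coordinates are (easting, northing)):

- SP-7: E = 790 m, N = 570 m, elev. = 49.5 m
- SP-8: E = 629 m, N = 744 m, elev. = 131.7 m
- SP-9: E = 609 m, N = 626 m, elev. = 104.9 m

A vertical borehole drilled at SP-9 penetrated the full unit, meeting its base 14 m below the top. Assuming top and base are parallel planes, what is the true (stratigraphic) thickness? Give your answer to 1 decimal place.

13.2 m

Two edge vectors: SP-7→SP-8 = (-161, 174, 82.2), SP-7→SP-9 = (-181, 56, 55.4).
Normal n = (SP-7→SP-8) × (SP-7→SP-9) = (5036.4, -5958.8, 22478).
So ∂z/∂E = −n_x/n_z = −0.22406 and ∂z/∂N = −n_y/n_z = 0.26509.
|∇z| = √(a²+b²) = 0.34710, so dip δ = arctan(0.34710) = 19.14°.
True thickness = vertical thickness × cos δ = 14 × cos 19.14° = 13.2 m.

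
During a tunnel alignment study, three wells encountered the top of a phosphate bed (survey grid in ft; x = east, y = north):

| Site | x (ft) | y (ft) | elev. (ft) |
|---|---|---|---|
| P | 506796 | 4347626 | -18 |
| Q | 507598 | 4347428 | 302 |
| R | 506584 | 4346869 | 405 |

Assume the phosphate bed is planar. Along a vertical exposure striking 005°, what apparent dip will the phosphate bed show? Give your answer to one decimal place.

Let the plane be z = a·x + b·y + c.
Q−P: 802a − 198b = 320;  R−P: −212a − 757b = 423.
Solving gives a = 0.24417, b = −0.62716.
Unit vector along 005° is (sin 5°, cos 5°) = (0.0872, 0.9962).
Slope in that direction = a·(0.0872) + b·(0.9962) = −0.60350.
Apparent dip = arctan|0.60350| = 31.1° (true dip is 33.9°, so apparent ≤ true as expected).

31.1°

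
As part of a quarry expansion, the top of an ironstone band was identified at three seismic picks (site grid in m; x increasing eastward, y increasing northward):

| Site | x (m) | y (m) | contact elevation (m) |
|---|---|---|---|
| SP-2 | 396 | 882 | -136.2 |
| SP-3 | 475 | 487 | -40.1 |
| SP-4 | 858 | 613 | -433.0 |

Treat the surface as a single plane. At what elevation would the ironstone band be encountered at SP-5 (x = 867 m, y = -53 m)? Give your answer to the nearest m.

-161 m

Two edge vectors: SP-2→SP-3 = (79, -395, 96.1), SP-2→SP-4 = (462, -269, -296.8).
Normal n = (SP-2→SP-3) × (SP-2→SP-4) = (143086.9, 67845.4, 161239).
So ∂z/∂x = −n_x/n_z = −0.88742 and ∂z/∂y = −n_y/n_z = −0.42078.
Intercept c from SP-2: -136.2 + 351.42 + 371.12 = 586.34.
At (867, -53): z = −769.4 + 22.3 + 586.34 = -160.8 m.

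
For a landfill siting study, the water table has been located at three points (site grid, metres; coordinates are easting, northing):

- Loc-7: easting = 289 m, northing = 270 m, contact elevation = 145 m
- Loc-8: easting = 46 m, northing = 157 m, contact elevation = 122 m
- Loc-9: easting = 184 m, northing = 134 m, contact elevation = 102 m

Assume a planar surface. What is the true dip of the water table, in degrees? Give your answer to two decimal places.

21.20°

Let the plane be z = a·easting + b·northing + c.
Loc-8−Loc-7: −243a − 113b = −23;  Loc-9−Loc-7: −105a − 136b = −43.
Solving gives a = −0.08172, b = 0.37927.
Gradient magnitude |∇z| = √(a² + b²) = √(0.00668 + 0.14384) = 0.38797.
True dip = arctan(0.38797) = 21.20°, dipping toward SSE (azimuth ≈ 168°).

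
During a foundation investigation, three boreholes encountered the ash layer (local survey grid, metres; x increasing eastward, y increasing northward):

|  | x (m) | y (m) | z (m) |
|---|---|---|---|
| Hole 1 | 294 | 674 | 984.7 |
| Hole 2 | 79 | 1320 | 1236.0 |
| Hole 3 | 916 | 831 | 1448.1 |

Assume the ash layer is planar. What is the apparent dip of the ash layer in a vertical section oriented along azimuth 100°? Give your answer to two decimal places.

25.90°

Two edge vectors: Hole 1→Hole 2 = (-215, 646, 251.3), Hole 1→Hole 3 = (622, 157, 463.4).
Normal n = (Hole 1→Hole 2) × (Hole 1→Hole 3) = (259902.3, 255939.6, -435567).
So ∂z/∂x = −n_x/n_z = 0.59670 and ∂z/∂y = −n_y/n_z = 0.58760.
Unit vector along 100° is (sin 100°, cos 100°) = (0.9848, -0.1736).
Slope in that direction = a·(0.9848) + b·(-0.1736) = 0.48560.
Apparent dip = arctan|0.48560| = 25.90° (true dip is 39.9°, so apparent ≤ true as expected).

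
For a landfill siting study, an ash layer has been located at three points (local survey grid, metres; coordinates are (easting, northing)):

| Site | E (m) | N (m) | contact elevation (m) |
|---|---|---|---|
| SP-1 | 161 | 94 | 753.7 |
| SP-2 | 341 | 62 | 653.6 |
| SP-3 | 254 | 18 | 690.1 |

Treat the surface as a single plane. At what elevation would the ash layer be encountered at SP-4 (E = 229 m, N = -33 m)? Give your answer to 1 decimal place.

692.9 m

Let the plane be z = a·E + b·N + c.
SP-2−SP-1: 180a − 32b = −100.1;  SP-3−SP-1: 93a − 76b = −63.6.
Solving gives a = −0.52059, b = 0.19980.
Then c = 753.7 − a·161 − b·94 = 818.73.
At (229, -33): z = −119.2 − 6.6 + 818.73 = 692.9 m.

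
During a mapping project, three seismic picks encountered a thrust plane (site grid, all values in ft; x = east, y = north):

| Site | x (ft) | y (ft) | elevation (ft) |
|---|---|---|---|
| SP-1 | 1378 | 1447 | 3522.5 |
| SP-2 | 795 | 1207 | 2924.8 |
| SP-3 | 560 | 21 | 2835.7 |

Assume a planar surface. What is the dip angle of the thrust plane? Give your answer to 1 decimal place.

47.5°

Let the plane be z = a·x + b·y + c.
SP-2−SP-1: −583a − 240b = −597.7;  SP-3−SP-1: −818a − 1426b = −686.8.
Solving gives a = 1.08259, b = −0.13938.
Gradient magnitude |∇z| = √(a² + b²) = √(1.17201 + 0.01943) = 1.09153.
True dip = arctan(1.09153) = 47.5°, dipping toward W (azimuth ≈ 277°).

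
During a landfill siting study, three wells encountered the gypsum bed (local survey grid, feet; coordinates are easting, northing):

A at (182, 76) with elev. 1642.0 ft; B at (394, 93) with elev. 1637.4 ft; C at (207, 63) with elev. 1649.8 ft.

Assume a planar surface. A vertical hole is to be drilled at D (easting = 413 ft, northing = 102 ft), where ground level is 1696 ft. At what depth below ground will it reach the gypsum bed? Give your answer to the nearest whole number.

Let the plane be z = a·easting + b·northing + c.
B−A: 212a + 17b = −4.6;  C−A: 25a − 13b = 7.8.
Solving gives a = 0.02289, b = −0.55599.
Then c = 1642 − a·182 − b·76 = 1680.09.
At (413, 102): z_contact = 9.5 − 56.7 + 1680.09 = 1632.8 ft.
Depth below ground = 1696 − 1632.8 = 63 ft.

63 ft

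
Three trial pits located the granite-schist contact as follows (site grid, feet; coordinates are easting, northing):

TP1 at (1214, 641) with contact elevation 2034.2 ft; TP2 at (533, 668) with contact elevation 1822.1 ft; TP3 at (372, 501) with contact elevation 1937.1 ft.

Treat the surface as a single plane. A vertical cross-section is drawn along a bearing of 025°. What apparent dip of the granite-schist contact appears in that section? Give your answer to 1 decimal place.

36.8°

Let the plane be z = a·easting + b·northing + c.
TP2−TP1: −681a + 27b = −212.1;  TP3−TP1: −842a − 140b = −97.1.
Solving gives a = 0.27369, b = −0.95248.
Unit vector along 025° is (sin 25°, cos 25°) = (0.4226, 0.9063).
Slope in that direction = a·(0.4226) + b·(0.9063) = −0.74757.
Apparent dip = arctan|0.74757| = 36.8° (true dip is 44.7°, so apparent ≤ true as expected).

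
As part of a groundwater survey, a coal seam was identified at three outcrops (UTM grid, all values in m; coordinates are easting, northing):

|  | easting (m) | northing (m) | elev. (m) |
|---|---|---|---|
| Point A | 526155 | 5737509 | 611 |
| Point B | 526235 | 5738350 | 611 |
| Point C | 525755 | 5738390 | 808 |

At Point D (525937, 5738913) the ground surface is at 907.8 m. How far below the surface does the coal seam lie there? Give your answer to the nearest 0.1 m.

153.7 m

Two edge vectors: Point A→Point B = (80, 841, 0), Point A→Point C = (-400, 881, 197).
Normal n = (Point A→Point B) × (Point A→Point C) = (165677, -15760, 406880).
So ∂z/∂easting = −n_x/n_z = −0.407188852 and ∂z/∂northing = −n_y/n_z = 0.038733779.
Intercept c from Point A: 611 + 214244.45 − 222235.41 = −7379.96.
At (525937, 5738913): z_contact = −214155.68 + 222289.79 − 7379.96 = 754.15 m.
Depth below ground = 907.8 − 754.15 = 153.7 m.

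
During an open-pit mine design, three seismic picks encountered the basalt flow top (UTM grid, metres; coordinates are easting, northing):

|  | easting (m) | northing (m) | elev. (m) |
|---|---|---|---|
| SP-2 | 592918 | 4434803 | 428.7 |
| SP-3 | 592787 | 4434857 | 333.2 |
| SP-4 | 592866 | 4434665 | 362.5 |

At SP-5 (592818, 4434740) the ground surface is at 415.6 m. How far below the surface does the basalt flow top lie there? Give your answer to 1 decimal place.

78.3 m

Let the plane be z = a·easting + b·northing + c.
SP-3−SP-2: −131a + 54b = −95.5;  SP-4−SP-2: −52a − 138b = −66.2.
Solving gives a = 0.802154553, b = 0.177449009.
Then c = 428.7 − a·592918 − b·4434803 = −1262134.57.
At (592818, 4434740): z_contact = 475531.66 + 786940.22 − 1262134.57 = 337.31 m.
Depth below ground = 415.6 − 337.31 = 78.3 m.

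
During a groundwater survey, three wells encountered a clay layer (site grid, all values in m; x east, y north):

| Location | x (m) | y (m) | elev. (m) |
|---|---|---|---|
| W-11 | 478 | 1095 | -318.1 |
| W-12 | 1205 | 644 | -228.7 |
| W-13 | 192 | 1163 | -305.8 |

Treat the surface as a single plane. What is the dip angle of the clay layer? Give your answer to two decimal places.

Two edge vectors: W-11→W-12 = (727, -451, 89.4), W-11→W-13 = (-286, 68, 12.3).
Normal n = (W-11→W-12) × (W-11→W-13) = (-11626.5, -34510.5, -79550).
So ∂z/∂x = −n_x/n_z = −0.14615 and ∂z/∂y = −n_y/n_z = −0.43382.
Gradient magnitude |∇z| = √(a² + b²) = √(0.02136 + 0.18820) = 0.45778.
True dip = arctan(0.45778) = 24.60°, dipping toward NNE (azimuth ≈ 019°).

24.60°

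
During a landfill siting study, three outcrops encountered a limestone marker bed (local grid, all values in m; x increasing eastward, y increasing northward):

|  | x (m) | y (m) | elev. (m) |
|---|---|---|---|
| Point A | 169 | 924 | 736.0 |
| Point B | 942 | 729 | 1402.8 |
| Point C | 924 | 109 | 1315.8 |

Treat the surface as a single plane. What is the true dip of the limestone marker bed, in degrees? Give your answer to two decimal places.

Two edge vectors: Point A→Point B = (773, -195, 666.8), Point A→Point C = (755, -815, 579.8).
Normal n = (Point A→Point B) × (Point A→Point C) = (430381, 55248.6, -482770).
So ∂z/∂x = −n_x/n_z = 0.89148 and ∂z/∂y = −n_y/n_z = 0.11444.
Gradient magnitude |∇z| = √(a² + b²) = √(0.79474 + 0.01310) = 0.89880.
True dip = arctan(0.89880) = 41.95°, dipping toward W (azimuth ≈ 263°).

41.95°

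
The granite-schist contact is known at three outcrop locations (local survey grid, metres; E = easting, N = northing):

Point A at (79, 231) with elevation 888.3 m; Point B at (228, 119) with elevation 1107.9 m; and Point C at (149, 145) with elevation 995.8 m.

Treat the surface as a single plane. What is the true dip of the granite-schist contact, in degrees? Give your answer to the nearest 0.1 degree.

54.1°

Two edge vectors: Point A→Point B = (149, -112, 219.6), Point A→Point C = (70, -86, 107.5).
Normal n = (Point A→Point B) × (Point A→Point C) = (6845.6, -645.5, -4974).
So ∂z/∂E = −n_x/n_z = 1.37628 and ∂z/∂N = −n_y/n_z = −0.12977.
Gradient magnitude |∇z| = √(a² + b²) = √(1.89414 + 0.01684) = 1.38238.
True dip = arctan(1.38238) = 54.1°, dipping toward W (azimuth ≈ 275°).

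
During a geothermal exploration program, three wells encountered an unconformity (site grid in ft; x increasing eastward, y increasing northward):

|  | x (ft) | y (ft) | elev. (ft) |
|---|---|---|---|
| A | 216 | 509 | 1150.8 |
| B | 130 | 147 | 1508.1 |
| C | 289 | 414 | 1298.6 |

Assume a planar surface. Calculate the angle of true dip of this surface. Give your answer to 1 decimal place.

Let the plane be z = a·x + b·y + c.
B−A: −86a − 362b = 357.3;  C−A: 73a − 95b = 147.8.
Solving gives a = 0.56539, b = −1.12133.
Gradient magnitude |∇z| = √(a² + b²) = √(0.31966 + 1.25739) = 1.25581.
True dip = arctan(1.25581) = 51.5°, dipping toward NNW (azimuth ≈ 333°).

51.5°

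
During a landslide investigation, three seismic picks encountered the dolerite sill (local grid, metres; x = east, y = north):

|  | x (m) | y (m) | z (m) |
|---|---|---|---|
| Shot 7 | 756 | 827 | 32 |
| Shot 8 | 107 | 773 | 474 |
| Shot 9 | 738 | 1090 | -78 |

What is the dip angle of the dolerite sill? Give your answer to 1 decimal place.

38.4°

Two edge vectors: Shot 7→Shot 8 = (-649, -54, 442), Shot 7→Shot 9 = (-18, 263, -110).
Normal n = (Shot 7→Shot 8) × (Shot 7→Shot 9) = (-110306, -79346, -171659).
So ∂z/∂x = −n_x/n_z = −0.64259 and ∂z/∂y = −n_y/n_z = −0.46223.
Gradient magnitude |∇z| = √(a² + b²) = √(0.41292 + 0.21366) = 0.79157.
True dip = arctan(0.79157) = 38.4°, dipping toward NE (azimuth ≈ 054°).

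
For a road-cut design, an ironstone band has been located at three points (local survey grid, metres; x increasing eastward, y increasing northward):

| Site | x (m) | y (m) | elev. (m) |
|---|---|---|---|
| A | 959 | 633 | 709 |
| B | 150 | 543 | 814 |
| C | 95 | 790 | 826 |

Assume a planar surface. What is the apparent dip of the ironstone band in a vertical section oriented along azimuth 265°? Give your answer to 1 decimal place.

7.4°

Two edge vectors: A→B = (-809, -90, 105), A→C = (-864, 157, 117).
Normal n = (A→B) × (A→C) = (-27015, 3933, -204773).
So ∂z/∂x = −n_x/n_z = −0.13193 and ∂z/∂y = −n_y/n_z = 0.01921.
Unit vector along 265° is (sin 265°, cos 265°) = (-0.9962, -0.0872).
Slope in that direction = a·(-0.9962) + b·(-0.0872) = 0.12975.
Apparent dip = arctan|0.12975| = 7.4° (true dip is 7.6°, so apparent ≤ true as expected).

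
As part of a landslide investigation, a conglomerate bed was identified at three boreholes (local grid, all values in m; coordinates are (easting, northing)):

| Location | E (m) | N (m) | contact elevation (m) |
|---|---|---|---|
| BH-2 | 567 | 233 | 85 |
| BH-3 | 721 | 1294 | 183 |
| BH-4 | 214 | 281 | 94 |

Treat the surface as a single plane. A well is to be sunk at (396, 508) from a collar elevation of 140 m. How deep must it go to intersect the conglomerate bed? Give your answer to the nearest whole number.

Two edge vectors: BH-2→BH-3 = (154, 1061, 98), BH-2→BH-4 = (-353, 48, 9).
Normal n = (BH-2→BH-3) × (BH-2→BH-4) = (4845, -35980, 381925).
So ∂z/∂E = −n_x/n_z = −0.01269 and ∂z/∂N = −n_y/n_z = 0.09421.
Intercept c from BH-2: 85 + 7.19 − 21.95 = 70.24.
At (396, 508): z_contact = −5.0 + 47.9 + 70.24 = 113.1 m.
Depth below ground = 140 − 113.1 = 27 m.

27 m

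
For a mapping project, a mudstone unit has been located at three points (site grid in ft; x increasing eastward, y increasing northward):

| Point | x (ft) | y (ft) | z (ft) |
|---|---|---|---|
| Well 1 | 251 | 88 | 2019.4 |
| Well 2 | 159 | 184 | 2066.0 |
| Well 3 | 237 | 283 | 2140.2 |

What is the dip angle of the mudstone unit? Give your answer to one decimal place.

Let the plane be z = a·x + b·y + c.
Well 2−Well 1: −92a + 96b = 46.6;  Well 3−Well 1: −14a + 195b = 120.8.
Solving gives a = 0.15123, b = 0.63034.
Gradient magnitude |∇z| = √(a² + b²) = √(0.02287 + 0.39733) = 0.64823.
True dip = arctan(0.64823) = 33.0°, dipping toward SSW (azimuth ≈ 193°).

33.0°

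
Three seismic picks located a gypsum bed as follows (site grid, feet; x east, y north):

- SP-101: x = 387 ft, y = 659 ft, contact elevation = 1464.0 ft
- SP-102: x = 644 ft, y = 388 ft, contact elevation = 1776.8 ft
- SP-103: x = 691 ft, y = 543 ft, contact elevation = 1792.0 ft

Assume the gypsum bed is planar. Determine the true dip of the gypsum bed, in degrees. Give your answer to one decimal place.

45.6°

Let the plane be z = a·x + b·y + c.
SP-102−SP-101: 257a − 271b = 312.8;  SP-103−SP-101: 304a − 116b = 328.
Solving gives a = 1.00059, b = −0.20534.
Gradient magnitude |∇z| = √(a² + b²) = √(1.00119 + 0.04217) = 1.02145.
True dip = arctan(1.02145) = 45.6°, dipping toward WNW (azimuth ≈ 282°).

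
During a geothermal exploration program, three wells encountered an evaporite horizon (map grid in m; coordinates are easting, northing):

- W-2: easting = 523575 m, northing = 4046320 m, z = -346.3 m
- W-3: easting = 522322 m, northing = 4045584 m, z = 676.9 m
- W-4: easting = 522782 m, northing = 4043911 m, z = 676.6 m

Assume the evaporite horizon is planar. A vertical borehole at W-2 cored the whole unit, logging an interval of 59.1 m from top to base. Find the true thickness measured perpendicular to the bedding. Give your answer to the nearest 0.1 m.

47.8 m

Two edge vectors: W-2→W-3 = (-1253, -736, 1023.2), W-2→W-4 = (-793, -2409, 1022.9).
Normal n = (W-2→W-3) × (W-2→W-4) = (1712034.4, 470296.1, 2434829).
So ∂z/∂easting = −n_x/n_z = −0.70314 and ∂z/∂northing = −n_y/n_z = −0.19315.
|∇z| = √(a²+b²) = 0.72919, so dip δ = arctan(0.72919) = 36.10°.
True thickness = vertical thickness × cos δ = 59.1 × cos 36.10° = 47.8 m.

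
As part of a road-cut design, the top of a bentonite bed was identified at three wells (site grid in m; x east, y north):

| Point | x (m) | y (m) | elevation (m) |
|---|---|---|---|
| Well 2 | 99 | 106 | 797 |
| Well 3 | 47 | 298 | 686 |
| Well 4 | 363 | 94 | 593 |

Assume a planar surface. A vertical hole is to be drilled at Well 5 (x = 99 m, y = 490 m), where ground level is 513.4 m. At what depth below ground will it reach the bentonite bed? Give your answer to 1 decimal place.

Let the plane be z = a·x + b·y + c.
Well 3−Well 2: −52a + 192b = −111;  Well 4−Well 2: 264a − 12b = −204.
Solving gives a = −0.80896, b = −0.79722.
Then c = 797 − a·99 − b·106 = 961.59.
At (99, 490): z_contact = −80.09 − 390.64 + 961.59 = 490.87 m.
Depth below ground = 513.4 − 490.87 = 22.5 m.

22.5 m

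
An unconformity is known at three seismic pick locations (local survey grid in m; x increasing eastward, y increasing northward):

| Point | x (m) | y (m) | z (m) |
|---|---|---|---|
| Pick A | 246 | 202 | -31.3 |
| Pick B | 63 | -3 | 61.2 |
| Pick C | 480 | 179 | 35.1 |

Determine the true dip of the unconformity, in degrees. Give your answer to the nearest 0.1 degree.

Two edge vectors: Pick A→Pick B = (-183, -205, 92.5), Pick A→Pick C = (234, -23, 66.4).
Normal n = (Pick A→Pick B) × (Pick A→Pick C) = (-11484.5, 33796.2, 52179).
So ∂z/∂x = −n_x/n_z = 0.22010 and ∂z/∂y = −n_y/n_z = −0.64770.
Gradient magnitude |∇z| = √(a² + b²) = √(0.04844 + 0.41951) = 0.68407.
True dip = arctan(0.68407) = 34.4°, dipping toward NNW (azimuth ≈ 341°).

34.4°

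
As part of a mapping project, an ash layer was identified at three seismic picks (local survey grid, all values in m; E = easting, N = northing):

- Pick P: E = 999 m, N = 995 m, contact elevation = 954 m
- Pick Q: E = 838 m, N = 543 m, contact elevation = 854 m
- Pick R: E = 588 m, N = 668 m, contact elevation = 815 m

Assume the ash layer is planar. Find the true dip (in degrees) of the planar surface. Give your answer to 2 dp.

14.92°

Let the plane be z = a·E + b·N + c.
Pick Q−Pick P: −161a − 452b = −100;  Pick R−Pick P: −411a − 327b = −139.
Solving gives a = 0.22631, b = 0.14063.
Gradient magnitude |∇z| = √(a² + b²) = √(0.05122 + 0.01978) = 0.26645.
True dip = arctan(0.26645) = 14.92°, dipping toward WSW (azimuth ≈ 238°).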